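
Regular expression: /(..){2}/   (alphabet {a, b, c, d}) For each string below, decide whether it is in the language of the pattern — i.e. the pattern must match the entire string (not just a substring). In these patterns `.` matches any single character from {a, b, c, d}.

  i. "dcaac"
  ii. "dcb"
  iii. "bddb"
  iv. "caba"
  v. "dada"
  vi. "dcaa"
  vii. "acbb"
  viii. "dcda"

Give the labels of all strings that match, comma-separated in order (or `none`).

iii, iv, v, vi, vii, viii

i → no match
ii → no match
iii → match
iv → match
v → match
vi → match
vii → match
viii → match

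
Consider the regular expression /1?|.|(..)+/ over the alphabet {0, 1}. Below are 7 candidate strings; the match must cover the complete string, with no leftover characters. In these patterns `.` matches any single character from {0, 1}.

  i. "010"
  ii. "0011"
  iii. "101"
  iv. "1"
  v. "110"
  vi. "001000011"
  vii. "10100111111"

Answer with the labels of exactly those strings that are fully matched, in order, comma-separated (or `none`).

ii, iv

i → no match
ii → match
iii → no match
iv → match
v → no match
vi → no match
vii → no match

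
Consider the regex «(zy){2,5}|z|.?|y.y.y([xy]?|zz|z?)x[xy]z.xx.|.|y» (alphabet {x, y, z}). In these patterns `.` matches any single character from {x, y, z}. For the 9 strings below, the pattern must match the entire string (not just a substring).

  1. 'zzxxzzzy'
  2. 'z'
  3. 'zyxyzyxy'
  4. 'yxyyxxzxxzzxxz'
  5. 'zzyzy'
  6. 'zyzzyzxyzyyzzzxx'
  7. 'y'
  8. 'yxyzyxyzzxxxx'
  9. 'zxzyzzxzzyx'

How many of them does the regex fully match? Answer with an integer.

2

1 → no match
2 → match
3 → no match
4 → no match
5 → no match
6 → no match
7 → match
8 → no match
9 → no match
Total matched: 2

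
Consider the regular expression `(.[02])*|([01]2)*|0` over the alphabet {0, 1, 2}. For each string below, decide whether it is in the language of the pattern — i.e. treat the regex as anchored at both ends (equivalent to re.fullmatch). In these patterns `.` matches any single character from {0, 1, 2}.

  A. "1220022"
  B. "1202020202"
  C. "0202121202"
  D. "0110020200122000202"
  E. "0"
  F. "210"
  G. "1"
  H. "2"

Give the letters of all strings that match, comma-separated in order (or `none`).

A → no match
B → match
C → match
D → no match
E → match
F → no match
G → no match
H → no match

B, C, E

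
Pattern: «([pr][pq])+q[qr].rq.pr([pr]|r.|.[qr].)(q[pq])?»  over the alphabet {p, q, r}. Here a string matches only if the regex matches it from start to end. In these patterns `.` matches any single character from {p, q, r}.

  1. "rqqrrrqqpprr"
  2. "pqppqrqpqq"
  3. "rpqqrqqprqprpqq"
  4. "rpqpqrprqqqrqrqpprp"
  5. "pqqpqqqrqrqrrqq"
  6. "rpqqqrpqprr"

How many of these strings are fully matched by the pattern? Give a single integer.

0

1. "rqqrrrqqpprr" → no match
2. "pqppqrqpqq" → no match
3 → no match
4 → no match
5 → no match
6. "rpqqqrpqprr" → no match
Total matched: 0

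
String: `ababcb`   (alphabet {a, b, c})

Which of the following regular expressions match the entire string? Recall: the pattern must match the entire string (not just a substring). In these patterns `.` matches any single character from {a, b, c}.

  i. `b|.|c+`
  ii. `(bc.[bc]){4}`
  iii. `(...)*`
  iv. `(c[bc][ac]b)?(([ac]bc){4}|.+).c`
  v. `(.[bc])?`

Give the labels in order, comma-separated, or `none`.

i → no match
ii → no match — must start with `bc`
iii → match
iv → no match — must end with `c`
v → no match

iii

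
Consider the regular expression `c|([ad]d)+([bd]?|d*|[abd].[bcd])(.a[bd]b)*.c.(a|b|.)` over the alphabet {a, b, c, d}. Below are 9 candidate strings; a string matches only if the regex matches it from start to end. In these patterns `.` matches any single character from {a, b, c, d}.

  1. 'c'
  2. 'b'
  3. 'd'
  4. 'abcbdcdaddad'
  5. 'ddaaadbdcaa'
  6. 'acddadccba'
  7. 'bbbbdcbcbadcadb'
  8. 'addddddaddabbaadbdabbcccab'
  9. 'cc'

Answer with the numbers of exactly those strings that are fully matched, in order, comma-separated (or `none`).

1 → match
2 → no match
3 → no match
4 → no match
5 → no match
6 → no match
7 → no match
8 → no match
9 → no match

1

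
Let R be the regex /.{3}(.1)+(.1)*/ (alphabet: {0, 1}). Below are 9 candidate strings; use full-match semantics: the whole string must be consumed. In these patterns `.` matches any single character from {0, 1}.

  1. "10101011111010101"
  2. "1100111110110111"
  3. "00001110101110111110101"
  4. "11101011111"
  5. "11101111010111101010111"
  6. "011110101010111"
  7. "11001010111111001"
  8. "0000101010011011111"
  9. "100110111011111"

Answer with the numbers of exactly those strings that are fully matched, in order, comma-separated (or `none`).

1, 3, 4, 6, 9

1 → match
2 → no match
3 → match
4 → match
5 → no match
6 → match
7 → no match
8 → no match
9 → match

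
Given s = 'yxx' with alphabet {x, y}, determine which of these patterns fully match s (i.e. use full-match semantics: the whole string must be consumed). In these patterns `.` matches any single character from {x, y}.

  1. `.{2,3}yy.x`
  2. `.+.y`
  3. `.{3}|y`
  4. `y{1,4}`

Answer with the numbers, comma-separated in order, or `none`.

3

1 → no match
2 → no match — must end with 'y'
3 → match
4 → no match — must end with 'y'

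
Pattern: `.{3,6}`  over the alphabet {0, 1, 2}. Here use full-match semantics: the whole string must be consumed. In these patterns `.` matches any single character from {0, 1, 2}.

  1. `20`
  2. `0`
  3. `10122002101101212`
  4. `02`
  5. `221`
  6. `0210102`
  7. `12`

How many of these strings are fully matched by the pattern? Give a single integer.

1

1 → no match
2 → no match
3 → no match
4 → no match
5 → match
6 → no match
7 → no match
Total matched: 1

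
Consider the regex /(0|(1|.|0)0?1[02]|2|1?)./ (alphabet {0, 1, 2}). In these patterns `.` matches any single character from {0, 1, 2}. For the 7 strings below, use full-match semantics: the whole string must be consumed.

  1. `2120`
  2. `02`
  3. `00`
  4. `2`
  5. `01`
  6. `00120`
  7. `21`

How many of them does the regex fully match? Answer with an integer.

7

1 → match
2 → match
3 → match
4 → match
5 → match
6 → match
7 → match
Total matched: 7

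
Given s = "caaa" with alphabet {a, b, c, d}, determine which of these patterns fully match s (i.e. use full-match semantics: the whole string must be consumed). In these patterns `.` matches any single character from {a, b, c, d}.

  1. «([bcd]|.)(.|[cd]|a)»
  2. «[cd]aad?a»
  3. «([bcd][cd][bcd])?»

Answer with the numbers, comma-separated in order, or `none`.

1 → no match
2 → match
3 → no match

2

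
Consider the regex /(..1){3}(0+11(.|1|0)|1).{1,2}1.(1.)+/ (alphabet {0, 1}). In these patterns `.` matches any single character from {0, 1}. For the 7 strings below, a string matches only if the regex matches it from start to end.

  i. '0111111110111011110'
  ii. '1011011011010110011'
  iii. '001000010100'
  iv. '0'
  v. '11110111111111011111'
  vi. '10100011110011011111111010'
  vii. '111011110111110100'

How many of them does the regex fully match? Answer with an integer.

1

i → match
ii → no match
iii. '001000010100' → no match
iv. '0' → no match
v → no match
vi → no match
vii → no match
Total matched: 1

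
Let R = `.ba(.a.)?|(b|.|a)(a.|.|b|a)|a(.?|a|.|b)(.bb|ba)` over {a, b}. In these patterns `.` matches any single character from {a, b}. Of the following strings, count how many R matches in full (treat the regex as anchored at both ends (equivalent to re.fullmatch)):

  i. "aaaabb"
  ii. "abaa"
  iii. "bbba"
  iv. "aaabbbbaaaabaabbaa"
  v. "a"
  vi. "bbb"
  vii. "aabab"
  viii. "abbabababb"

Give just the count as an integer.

0

i. "aaaabb" → no match
ii. "abaa" → no match
iii. "bbba" → no match
iv → no match
v. "a" → no match
vi. "bbb" → no match
vii. "aabab" → no match
viii. "abbabababb" → no match
Total matched: 0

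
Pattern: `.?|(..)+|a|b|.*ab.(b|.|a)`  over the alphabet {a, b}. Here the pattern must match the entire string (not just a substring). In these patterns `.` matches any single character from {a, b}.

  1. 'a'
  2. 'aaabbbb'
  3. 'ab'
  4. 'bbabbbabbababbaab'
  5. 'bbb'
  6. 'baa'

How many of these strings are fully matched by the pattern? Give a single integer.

1. 'a' → match
2. 'aaabbbb' → no match
3. 'ab' → match
4 → no match
5. 'bbb' → no match
6. 'baa' → no match
Total matched: 2

2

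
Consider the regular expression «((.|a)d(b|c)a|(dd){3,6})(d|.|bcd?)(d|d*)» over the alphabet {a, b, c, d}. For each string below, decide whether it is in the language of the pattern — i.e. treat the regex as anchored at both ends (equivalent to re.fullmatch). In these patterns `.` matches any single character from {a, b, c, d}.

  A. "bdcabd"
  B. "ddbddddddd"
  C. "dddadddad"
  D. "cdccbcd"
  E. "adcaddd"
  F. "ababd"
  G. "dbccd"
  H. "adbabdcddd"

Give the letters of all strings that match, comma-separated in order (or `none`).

A → match
B → no match
C → no match
D → no match
E → match
F → no match
G → no match
H → no match

A, E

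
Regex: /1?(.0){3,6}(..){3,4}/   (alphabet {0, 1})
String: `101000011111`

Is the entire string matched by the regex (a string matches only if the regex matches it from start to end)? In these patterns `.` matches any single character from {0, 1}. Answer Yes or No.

Yes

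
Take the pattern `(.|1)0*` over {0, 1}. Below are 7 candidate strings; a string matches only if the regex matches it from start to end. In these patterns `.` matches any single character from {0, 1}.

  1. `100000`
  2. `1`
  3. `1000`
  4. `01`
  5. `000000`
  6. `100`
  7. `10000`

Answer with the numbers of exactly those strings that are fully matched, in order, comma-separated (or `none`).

1, 2, 3, 5, 6, 7

1 → match
2 → match
3 → match
4 → no match
5 → match
6 → match
7 → match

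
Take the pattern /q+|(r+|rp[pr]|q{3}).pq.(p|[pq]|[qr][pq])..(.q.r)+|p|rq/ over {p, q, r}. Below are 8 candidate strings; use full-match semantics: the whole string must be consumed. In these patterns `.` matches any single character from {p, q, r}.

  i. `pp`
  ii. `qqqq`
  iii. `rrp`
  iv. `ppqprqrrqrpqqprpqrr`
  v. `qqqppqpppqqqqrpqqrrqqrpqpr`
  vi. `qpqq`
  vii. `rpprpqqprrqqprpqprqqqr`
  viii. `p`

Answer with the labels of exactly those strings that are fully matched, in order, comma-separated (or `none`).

i → no match
ii → match
iii → no match
iv → no match
v → match
vi → no match
vii → match
viii → match

ii, v, vii, viii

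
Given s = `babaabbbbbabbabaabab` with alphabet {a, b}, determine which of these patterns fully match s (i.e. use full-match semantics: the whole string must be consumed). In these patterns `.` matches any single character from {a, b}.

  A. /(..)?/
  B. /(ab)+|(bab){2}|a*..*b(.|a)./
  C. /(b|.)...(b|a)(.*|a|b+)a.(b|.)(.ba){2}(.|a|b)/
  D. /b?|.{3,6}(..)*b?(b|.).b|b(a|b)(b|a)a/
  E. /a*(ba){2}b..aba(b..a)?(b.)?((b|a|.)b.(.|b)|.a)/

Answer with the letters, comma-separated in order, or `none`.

A → no match
B → match
C → match
D → match
E → no match

B, C, D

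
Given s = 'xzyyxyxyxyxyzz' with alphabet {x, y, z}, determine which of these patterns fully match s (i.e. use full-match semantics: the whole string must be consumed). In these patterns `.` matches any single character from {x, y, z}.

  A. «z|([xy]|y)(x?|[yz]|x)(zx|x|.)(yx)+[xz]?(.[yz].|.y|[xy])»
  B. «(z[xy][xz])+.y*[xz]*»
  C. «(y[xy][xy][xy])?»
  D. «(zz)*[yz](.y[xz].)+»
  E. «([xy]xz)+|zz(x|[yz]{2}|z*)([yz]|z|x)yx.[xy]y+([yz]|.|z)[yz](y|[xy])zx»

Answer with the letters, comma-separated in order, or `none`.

A → match
B → no match — must start with 'z'
C → no match
D → no match
E → no match

A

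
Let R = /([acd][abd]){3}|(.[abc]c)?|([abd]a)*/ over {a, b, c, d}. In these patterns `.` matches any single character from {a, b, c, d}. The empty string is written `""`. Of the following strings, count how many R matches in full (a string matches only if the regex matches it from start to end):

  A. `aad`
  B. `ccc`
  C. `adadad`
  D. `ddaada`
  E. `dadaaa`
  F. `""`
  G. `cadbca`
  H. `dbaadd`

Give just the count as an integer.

A → no match
B → match
C → match
D → match
E → match
F → match
G → match
H → match
Total matched: 7

7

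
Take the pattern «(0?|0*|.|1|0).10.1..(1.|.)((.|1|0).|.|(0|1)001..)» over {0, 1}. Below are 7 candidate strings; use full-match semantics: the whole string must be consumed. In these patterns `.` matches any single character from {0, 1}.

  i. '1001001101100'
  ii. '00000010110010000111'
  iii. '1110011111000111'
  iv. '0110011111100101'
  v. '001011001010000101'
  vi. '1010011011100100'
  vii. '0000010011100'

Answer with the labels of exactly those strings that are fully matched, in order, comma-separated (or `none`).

i → no match
ii → match
iii → match
iv → match
v → no match
vi → match
vii → match

ii, iii, iv, vi, vii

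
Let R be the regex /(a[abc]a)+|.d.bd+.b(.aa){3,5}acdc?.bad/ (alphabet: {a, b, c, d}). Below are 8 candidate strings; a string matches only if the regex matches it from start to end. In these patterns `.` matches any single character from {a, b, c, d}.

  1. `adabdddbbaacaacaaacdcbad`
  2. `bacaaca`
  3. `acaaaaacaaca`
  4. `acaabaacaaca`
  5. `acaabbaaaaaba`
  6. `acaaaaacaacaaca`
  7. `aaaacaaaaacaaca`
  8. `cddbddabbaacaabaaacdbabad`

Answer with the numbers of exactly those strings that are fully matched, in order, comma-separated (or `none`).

1, 3, 4, 6, 7

1 → match
2. `bacaaca` → no match
3. `acaaaaacaaca` → match
4. `acaabaacaaca` → match
5 → no match
6 → match
7 → match
8 → no match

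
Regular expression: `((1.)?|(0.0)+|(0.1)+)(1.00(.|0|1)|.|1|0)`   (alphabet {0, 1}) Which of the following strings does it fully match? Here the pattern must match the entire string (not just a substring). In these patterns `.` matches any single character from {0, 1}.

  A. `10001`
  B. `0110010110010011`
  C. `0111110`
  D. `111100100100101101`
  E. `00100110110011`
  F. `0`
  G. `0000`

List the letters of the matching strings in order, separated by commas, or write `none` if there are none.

A, B, F, G

A → match
B → match
C → no match
D → no match
E → no match
F → match
G → match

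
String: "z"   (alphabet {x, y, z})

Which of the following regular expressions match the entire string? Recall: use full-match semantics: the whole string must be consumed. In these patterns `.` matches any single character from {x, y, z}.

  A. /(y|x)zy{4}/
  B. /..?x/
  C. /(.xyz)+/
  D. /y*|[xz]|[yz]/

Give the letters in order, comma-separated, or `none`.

A → no match — must end with "y"
B → no match — must end with "x"
C → no match — must end with "xyz"
D → match

D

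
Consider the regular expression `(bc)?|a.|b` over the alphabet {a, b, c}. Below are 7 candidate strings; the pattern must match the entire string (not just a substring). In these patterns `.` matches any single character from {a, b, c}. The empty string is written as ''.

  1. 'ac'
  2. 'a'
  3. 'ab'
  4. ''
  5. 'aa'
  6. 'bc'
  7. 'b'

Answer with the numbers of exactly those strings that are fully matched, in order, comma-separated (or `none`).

1, 3, 4, 5, 6, 7

1 → match
2 → no match
3 → match
4 → match
5 → match
6 → match
7 → match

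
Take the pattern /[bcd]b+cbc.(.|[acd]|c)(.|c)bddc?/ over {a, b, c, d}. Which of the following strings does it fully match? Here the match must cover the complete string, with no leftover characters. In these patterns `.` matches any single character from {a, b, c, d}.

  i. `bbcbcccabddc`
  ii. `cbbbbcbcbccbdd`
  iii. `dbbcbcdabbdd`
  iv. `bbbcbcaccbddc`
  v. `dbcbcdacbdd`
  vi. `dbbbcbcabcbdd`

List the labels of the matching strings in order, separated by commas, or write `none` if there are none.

i, ii, iii, iv, v, vi

i → match
ii → match
iii → match
iv → match
v → match
vi → match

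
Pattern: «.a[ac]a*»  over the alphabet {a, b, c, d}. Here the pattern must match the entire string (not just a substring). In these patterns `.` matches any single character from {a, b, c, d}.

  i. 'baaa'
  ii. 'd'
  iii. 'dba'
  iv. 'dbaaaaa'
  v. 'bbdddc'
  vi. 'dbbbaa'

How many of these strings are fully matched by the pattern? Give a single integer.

i. 'baaa' → match
ii. 'd' → no match
iii. 'dba' → no match
iv. 'dbaaaaa' → no match
v. 'bbdddc' → no match
vi. 'dbbbaa' → no match
Total matched: 1

1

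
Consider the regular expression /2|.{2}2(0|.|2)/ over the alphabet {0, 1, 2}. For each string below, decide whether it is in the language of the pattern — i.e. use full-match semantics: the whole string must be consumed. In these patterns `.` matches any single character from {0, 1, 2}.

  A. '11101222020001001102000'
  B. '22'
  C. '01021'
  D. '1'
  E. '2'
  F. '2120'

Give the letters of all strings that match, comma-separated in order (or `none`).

A → no match
B. '22' → no match
C. '01021' → no match
D. '1' → no match
E. '2' → match
F. '2120' → match

E, F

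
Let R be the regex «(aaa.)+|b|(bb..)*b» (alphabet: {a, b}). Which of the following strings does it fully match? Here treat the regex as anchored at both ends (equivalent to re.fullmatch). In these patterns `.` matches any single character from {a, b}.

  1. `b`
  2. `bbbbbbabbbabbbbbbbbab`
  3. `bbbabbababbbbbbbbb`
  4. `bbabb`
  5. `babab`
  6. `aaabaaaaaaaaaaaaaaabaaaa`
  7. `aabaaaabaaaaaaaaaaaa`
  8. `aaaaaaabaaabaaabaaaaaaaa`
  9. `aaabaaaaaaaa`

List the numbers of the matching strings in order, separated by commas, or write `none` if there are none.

1, 2, 4, 6, 8, 9

1 → match
2 → match
3 → no match
4 → match
5 → no match
6 → match
7 → no match
8 → match
9 → match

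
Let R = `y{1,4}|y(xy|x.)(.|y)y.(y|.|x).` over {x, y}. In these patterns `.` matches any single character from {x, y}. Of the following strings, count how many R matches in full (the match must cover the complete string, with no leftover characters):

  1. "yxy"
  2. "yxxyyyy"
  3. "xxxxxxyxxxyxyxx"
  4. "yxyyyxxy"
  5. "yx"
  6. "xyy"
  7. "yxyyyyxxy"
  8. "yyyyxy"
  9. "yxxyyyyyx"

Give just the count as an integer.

1

1 → no match
2 → no match
3 → no match — must start with "y"
4 → match
5 → no match
6 → no match — must start with "y"
7 → no match
8 → no match
9 → no match
Total matched: 1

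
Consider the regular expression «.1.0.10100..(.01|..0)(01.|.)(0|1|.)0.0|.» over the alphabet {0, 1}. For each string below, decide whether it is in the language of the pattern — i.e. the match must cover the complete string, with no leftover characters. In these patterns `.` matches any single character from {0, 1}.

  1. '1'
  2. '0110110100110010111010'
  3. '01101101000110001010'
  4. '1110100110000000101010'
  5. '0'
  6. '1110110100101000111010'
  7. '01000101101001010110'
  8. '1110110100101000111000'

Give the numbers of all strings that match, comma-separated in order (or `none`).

1 → match
2 → match
3 → match
4 → no match
5 → match
6 → match
7 → no match
8 → match

1, 2, 3, 5, 6, 8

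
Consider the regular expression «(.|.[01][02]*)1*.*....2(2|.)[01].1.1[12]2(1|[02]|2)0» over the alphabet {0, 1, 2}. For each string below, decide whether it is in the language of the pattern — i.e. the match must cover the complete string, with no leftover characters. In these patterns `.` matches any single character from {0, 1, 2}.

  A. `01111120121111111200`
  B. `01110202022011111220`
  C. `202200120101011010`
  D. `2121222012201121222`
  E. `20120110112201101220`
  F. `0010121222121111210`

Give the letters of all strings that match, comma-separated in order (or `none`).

A → match
B → match
C → no match
D → no match — must end with `0`
E → no match
F → match

A, B, F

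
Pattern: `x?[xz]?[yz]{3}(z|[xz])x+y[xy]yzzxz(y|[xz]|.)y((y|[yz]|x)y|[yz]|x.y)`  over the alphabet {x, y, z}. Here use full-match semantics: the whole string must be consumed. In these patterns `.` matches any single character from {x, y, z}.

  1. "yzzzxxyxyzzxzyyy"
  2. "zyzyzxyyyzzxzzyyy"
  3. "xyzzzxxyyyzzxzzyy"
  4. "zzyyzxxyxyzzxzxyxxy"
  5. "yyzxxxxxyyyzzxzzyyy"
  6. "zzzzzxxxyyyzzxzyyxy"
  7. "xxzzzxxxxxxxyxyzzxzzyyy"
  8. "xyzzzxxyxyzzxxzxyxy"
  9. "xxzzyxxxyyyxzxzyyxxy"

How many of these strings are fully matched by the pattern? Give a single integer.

1 → match
2 → match
3 → match
4 → match
5 → match
6 → match
7 → match
8 → no match
9 → no match
Total matched: 7

7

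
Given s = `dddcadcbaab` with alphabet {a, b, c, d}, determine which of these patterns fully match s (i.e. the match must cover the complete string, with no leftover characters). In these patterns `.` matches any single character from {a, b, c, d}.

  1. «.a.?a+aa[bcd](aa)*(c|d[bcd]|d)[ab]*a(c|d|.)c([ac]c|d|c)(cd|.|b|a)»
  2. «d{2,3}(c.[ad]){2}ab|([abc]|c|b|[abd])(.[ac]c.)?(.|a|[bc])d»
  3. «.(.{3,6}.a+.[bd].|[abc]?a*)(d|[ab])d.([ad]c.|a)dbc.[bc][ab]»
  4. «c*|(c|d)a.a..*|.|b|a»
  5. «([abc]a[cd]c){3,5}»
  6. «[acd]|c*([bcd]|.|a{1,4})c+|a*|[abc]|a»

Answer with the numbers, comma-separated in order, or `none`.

1 → no match
2 → match
3 → no match
4 → no match
5 → no match — must end with `c`
6 → no match

2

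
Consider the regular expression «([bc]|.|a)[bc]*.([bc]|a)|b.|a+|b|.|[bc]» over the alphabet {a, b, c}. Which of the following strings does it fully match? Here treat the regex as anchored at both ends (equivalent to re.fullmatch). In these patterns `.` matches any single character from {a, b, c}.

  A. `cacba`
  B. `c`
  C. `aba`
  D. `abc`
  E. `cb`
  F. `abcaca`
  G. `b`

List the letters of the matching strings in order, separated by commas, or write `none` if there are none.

B, C, D, G

A. `cacba` → no match
B. `c` → match
C. `aba` → match
D. `abc` → match
E. `cb` → no match
F. `abcaca` → no match
G. `b` → match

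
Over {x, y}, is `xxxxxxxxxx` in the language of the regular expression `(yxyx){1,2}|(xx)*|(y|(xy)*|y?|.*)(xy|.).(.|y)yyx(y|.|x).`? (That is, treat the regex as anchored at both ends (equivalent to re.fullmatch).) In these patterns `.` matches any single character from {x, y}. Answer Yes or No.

Yes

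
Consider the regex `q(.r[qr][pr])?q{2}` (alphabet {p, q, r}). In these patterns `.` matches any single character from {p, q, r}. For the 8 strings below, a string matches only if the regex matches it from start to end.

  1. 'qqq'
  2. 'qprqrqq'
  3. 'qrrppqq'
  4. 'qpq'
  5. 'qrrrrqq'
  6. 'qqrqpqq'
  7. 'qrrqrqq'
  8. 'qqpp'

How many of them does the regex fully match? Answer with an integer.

5

1 → match
2 → match
3 → no match
4 → no match
5 → match
6 → match
7 → match
8 → no match — must end with 'q'
Total matched: 5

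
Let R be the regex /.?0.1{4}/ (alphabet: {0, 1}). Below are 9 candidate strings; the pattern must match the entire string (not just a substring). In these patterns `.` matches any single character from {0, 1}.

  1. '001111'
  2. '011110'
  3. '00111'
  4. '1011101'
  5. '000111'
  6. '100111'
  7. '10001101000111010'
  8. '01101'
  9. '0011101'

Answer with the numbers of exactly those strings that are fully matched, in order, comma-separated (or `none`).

1 → match
2 → no match — must end with '1'
3 → no match
4 → no match
5 → no match
6 → no match
7 → no match — must end with '1'
8 → no match
9 → no match

1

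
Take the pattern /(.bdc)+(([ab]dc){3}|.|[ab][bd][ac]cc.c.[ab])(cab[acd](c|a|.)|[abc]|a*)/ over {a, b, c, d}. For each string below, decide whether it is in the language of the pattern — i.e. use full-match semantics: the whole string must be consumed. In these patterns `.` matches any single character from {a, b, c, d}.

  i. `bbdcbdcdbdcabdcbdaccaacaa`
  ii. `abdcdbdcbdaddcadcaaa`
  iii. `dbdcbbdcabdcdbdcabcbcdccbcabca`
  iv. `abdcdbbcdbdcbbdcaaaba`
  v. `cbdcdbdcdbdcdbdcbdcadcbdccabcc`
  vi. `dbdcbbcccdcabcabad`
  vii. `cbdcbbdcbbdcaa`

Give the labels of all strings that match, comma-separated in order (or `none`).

v, vi, vii

i → no match
ii → no match
iii → no match
iv → no match
v → match
vi → match
vii → match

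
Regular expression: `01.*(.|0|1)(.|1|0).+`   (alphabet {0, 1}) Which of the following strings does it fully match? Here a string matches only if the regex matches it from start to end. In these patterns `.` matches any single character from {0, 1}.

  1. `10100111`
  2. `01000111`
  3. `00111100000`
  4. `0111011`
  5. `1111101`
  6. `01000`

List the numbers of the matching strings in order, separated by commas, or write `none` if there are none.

1 → no match — must start with `01`
2 → match
3 → no match — must start with `01`
4 → match
5 → no match — must start with `01`
6 → match

2, 4, 6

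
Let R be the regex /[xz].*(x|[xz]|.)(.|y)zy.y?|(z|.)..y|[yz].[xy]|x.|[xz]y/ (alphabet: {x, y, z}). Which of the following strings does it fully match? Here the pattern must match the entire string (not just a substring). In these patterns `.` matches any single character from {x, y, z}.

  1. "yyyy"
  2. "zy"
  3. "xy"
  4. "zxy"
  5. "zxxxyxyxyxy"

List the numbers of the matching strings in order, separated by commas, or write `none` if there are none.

1, 2, 3, 4

1. "yyyy" → match
2. "zy" → match
3. "xy" → match
4. "zxy" → match
5. "zxxxyxyxyxy" → no match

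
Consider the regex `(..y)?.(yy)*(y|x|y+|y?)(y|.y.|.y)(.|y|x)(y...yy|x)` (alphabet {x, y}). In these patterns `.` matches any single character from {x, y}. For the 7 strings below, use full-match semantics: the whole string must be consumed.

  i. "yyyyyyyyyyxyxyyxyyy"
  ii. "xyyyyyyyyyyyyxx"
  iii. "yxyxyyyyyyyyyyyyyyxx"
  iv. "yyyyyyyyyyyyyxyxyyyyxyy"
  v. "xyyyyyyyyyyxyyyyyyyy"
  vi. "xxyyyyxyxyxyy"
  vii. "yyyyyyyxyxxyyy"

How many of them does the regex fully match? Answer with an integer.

7

i → match
ii → match
iii → match
iv → match
v → match
vi → match
vii → match
Total matched: 7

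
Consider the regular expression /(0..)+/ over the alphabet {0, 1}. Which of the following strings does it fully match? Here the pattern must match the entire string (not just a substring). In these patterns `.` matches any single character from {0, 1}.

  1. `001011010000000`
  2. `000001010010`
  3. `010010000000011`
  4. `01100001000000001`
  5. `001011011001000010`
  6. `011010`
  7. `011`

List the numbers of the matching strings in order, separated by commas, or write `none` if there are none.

1 → match
2 → match
3 → match
4 → no match
5 → match
6 → match
7 → match

1, 2, 3, 5, 6, 7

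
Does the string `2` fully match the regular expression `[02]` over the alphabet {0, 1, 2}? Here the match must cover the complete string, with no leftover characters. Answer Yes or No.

Yes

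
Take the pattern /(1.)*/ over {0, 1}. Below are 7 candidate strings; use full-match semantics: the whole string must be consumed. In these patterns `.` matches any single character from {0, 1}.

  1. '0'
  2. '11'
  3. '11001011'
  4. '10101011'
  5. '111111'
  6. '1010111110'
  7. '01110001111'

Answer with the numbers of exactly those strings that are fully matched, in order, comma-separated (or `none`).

2, 4, 5, 6

1 → no match
2 → match
3 → no match
4 → match
5 → match
6 → match
7 → no match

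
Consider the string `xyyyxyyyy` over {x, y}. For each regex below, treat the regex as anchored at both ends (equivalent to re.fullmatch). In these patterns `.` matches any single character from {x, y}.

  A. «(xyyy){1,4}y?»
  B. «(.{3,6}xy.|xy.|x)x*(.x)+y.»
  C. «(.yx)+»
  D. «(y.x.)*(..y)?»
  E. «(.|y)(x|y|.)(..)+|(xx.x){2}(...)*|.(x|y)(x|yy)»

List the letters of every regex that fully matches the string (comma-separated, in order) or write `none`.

A

A → match
B → no match
C → no match — must end with `yx`
D → no match
E → no match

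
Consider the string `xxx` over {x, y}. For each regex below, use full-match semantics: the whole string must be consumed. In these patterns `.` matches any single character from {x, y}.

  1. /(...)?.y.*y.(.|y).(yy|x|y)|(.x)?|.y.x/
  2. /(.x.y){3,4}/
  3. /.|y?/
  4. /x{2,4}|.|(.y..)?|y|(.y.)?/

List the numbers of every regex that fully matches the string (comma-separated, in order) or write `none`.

4

1 → no match
2 → no match — must end with `y`
3 → no match
4 → match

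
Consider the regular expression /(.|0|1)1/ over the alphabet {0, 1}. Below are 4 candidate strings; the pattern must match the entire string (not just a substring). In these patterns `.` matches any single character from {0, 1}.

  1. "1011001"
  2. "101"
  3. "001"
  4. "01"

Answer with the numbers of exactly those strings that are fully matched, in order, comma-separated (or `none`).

1 → no match
2 → no match
3 → no match
4 → match

4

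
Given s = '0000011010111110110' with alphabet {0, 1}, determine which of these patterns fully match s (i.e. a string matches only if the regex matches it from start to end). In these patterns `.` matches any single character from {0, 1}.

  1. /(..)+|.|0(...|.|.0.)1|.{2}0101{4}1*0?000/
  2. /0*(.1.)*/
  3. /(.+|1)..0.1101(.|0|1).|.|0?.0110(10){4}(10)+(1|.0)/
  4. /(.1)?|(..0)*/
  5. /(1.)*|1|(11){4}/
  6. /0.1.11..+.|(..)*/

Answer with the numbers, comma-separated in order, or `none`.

2

1 → no match
2 → match
3 → no match
4 → no match
5 → no match
6 → no match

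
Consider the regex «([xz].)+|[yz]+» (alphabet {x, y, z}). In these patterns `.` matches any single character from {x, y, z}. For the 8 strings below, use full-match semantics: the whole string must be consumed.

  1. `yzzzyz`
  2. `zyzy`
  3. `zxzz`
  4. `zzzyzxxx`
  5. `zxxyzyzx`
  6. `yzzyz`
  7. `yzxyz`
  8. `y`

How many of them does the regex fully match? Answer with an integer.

7

1 → match
2 → match
3 → match
4 → match
5 → match
6 → match
7 → no match
8 → match
Total matched: 7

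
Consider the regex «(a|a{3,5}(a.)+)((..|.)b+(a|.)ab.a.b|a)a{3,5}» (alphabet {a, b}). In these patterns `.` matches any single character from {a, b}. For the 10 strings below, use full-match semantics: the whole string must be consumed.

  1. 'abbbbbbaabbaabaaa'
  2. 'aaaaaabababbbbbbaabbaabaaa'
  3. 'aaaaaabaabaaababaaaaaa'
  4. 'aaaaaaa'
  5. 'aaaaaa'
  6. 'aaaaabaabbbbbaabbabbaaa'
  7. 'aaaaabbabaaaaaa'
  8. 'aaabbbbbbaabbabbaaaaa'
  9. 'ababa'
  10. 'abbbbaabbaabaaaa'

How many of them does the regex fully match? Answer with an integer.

1 → match
2 → match
3 → no match
4. 'aaaaaaa' → match
5. 'aaaaaa' → match
6 → match
7 → no match
8 → match
9. 'ababa' → no match
10 → match
Total matched: 7

7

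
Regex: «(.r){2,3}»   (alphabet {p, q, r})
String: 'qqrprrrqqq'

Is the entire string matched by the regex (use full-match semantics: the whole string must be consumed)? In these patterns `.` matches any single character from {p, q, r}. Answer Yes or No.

Every match must end with 'r', but 'qqrprrrqqq' does not.

No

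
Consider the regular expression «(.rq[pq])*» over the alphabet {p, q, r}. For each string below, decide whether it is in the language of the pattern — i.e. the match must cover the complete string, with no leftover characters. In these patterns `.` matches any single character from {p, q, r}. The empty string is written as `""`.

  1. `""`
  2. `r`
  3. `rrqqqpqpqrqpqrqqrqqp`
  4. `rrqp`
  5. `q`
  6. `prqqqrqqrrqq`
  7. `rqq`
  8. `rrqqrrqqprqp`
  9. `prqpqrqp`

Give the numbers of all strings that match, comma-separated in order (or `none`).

1, 4, 6, 8, 9

1. `""` → match
2. `r` → no match
3 → no match
4. `rrqp` → match
5. `q` → no match
6. `prqqqrqqrrqq` → match
7. `rqq` → no match
8. `rrqqrrqqprqp` → match
9. `prqpqrqp` → match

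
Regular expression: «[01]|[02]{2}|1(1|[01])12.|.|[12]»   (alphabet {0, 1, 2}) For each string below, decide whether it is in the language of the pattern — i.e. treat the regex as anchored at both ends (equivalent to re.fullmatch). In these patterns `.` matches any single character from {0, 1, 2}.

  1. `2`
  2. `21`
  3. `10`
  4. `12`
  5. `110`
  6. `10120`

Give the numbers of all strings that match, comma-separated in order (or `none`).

1 → match
2 → no match
3 → no match
4 → no match
5 → no match
6 → match

1, 6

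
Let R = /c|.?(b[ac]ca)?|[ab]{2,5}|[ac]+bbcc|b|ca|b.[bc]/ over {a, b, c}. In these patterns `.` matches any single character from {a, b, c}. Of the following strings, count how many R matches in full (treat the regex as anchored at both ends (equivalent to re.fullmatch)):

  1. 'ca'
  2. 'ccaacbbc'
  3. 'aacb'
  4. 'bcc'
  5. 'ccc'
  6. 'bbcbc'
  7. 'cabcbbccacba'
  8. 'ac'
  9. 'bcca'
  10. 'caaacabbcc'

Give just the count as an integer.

1 → match
2 → no match
3 → no match
4 → match
5 → no match
6 → no match
7 → no match
8 → no match
9 → match
10 → match
Total matched: 4

4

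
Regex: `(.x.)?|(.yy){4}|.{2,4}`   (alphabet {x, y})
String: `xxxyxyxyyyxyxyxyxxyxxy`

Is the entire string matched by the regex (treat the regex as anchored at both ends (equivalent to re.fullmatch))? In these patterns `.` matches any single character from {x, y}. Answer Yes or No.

No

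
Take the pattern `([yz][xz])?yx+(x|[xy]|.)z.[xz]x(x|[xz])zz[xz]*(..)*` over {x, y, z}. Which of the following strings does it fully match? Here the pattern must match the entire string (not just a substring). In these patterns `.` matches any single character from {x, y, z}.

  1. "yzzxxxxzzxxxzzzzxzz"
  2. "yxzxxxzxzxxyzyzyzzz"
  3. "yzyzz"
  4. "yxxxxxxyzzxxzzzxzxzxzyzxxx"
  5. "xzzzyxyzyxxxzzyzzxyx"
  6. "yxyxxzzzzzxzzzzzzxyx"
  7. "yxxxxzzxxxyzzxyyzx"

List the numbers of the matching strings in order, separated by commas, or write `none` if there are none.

1 → no match
2 → no match
3 → no match
4 → match
5 → no match
6 → no match
7 → no match

4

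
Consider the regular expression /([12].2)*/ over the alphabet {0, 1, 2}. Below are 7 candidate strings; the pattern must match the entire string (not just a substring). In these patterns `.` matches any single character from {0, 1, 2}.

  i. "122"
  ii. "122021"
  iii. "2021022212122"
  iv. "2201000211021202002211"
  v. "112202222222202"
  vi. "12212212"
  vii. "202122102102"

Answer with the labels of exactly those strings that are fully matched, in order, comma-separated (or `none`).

i, v, vii

i → match
ii → no match
iii → no match
iv → no match
v → match
vi → no match
vii → match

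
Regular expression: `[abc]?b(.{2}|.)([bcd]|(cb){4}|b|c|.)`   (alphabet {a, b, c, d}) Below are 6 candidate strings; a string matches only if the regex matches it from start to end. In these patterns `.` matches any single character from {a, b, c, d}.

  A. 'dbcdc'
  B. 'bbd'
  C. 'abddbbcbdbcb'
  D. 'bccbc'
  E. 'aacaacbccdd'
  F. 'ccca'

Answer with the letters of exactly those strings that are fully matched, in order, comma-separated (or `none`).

B

A → no match
B → match
C → no match
D → no match
E → no match
F → no match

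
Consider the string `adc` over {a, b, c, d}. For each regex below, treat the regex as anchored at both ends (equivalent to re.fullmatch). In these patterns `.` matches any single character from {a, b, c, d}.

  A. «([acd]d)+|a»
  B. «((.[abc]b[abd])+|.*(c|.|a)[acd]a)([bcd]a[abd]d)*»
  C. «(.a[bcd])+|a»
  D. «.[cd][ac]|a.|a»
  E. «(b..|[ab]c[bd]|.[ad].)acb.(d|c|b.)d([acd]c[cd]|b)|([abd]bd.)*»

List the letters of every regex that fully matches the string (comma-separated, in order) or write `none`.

D

A → no match
B → no match
C → no match
D → match
E → no match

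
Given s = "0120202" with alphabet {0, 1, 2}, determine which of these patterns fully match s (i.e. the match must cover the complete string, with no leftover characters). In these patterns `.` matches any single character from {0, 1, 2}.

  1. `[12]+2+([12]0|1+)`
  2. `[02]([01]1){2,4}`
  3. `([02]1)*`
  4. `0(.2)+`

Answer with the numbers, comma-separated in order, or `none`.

1 → no match
2 → no match — must end with "1"
3 → no match
4 → match

4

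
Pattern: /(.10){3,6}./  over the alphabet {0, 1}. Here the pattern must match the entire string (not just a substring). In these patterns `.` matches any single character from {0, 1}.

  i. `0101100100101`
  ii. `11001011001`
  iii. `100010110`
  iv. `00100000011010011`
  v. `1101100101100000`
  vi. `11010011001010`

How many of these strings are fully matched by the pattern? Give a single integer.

1

i → match
ii → no match
iii → no match
iv → no match
v → no match
vi → no match
Total matched: 1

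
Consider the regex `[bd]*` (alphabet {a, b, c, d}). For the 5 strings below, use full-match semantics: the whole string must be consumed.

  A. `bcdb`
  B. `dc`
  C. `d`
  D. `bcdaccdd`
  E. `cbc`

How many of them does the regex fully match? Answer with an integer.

1

A. `bcdb` → no match
B. `dc` → no match
C. `d` → match
D. `bcdaccdd` → no match
E. `cbc` → no match
Total matched: 1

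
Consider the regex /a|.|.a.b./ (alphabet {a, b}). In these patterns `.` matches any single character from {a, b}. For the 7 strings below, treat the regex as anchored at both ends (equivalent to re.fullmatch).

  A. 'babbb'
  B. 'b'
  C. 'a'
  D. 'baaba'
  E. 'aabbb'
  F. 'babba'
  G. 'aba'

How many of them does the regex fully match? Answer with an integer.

6

A → match
B → match
C → match
D → match
E → match
F → match
G → no match
Total matched: 6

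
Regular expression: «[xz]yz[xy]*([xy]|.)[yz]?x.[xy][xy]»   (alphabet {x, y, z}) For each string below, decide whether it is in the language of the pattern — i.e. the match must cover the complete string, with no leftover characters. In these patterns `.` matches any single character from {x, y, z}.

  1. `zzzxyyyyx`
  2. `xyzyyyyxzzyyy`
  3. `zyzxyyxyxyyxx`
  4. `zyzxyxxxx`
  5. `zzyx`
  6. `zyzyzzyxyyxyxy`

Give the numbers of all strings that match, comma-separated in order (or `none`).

4

1 → no match
2 → no match
3 → no match
4 → match
5 → no match
6 → no match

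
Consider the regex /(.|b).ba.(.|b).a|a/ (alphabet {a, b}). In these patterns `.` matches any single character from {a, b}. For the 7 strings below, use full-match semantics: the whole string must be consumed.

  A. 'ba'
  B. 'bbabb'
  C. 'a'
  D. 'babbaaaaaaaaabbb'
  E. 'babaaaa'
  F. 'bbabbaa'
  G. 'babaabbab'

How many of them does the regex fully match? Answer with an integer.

A → no match
B → no match — must end with 'a'
C → match
D → no match — must end with 'a'
E → no match
F → no match
G → no match — must end with 'a'
Total matched: 1

1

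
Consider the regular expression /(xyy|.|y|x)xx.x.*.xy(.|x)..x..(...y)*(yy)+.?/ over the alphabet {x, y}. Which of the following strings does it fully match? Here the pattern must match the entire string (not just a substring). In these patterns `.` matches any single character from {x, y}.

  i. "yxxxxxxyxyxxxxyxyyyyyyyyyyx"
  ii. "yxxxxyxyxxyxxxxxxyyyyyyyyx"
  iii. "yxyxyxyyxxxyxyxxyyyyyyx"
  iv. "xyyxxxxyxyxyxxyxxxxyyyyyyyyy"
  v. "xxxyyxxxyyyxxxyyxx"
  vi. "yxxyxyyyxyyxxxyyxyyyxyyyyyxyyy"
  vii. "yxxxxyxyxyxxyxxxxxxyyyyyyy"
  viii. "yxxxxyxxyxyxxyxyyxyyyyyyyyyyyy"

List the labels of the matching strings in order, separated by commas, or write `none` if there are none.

i, ii, iv, vi, vii, viii

i → match
ii → match
iii → no match
iv → match
v → no match
vi → match
vii → match
viii → match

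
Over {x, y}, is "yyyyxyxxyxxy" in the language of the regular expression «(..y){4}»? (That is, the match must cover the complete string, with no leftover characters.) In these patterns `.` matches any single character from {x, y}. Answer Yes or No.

Yes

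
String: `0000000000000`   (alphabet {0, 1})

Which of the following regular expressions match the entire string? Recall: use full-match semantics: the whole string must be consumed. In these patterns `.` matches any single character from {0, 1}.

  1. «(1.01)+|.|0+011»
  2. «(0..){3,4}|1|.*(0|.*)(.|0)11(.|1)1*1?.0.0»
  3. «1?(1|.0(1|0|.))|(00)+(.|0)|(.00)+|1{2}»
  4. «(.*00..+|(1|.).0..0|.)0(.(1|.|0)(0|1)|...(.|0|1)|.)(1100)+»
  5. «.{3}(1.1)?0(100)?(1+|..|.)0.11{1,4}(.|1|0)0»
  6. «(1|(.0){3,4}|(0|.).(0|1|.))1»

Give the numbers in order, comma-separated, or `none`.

3

1 → no match
2 → no match
3 → match
4 → no match — must end with `1100`
5 → no match
6 → no match — must end with `1`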